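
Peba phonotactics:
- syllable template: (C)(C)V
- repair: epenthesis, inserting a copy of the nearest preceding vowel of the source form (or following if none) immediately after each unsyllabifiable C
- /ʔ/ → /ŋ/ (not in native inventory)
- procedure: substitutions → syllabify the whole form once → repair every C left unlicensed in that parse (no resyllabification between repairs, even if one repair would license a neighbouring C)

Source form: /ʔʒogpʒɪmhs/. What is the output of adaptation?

Substitution: /ʔ/ → /ŋ/, giving /ŋʒogpʒɪmhs/.
Under (C)(C)V, the unsyllabifiable consonants are /g/, /m/, /h/, /s/ (no codas are permitted; onsets may contain at most 2 consonants).
Each unlicensed consonant becomes the onset of a new syllable: /g/ → /go/, /m/ → /mɪ/, /h/ → /hɪ/, /s/ → /sɪ/.

ŋʒogopʒɪmɪhɪsɪ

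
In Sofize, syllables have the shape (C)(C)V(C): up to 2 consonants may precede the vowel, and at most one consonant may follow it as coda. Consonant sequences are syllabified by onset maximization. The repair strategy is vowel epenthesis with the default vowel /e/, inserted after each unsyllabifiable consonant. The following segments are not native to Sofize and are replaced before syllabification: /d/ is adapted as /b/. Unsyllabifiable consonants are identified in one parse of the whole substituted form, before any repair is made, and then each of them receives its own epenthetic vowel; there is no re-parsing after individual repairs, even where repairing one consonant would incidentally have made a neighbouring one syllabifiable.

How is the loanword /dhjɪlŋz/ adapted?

Substitution: /d/ → /b/, giving /bhjɪlŋz/.
Under (C)(C)V(C), the unsyllabifiable consonants are /b/, /ŋ/, /z/ (at most one coda consonant is licensed; onsets may contain at most 2 consonants).
Each unlicensed consonant becomes the onset of a new syllable: /b/ → /be/, /ŋ/ → /ŋe/, /z/ → /ze/.

behjɪlŋeze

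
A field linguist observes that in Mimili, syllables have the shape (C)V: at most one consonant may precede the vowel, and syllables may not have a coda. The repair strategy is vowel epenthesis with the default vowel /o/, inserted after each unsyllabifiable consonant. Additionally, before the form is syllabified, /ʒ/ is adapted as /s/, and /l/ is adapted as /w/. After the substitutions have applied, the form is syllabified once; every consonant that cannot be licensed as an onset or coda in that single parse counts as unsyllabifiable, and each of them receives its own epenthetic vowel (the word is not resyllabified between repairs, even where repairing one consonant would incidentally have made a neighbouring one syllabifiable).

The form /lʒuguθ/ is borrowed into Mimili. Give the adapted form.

wosuguθo

Substitution: /l/ → /w/, /ʒ/ → /s/, giving /wsuguθ/.
Syllabifying with onset maximization leaves /w/, /θ/ stranded (no codas are permitted; onsets are limited to one consonant).
Epenthesis after each stranded consonant: /w/ → /wo/, /θ/ → /θo/.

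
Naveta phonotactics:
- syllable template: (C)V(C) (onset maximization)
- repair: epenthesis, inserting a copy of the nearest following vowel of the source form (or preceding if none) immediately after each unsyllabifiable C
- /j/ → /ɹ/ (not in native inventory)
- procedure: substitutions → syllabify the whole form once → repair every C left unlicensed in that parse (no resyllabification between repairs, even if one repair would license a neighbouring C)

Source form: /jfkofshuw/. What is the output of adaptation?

Substitution: /j/ → /ɹ/, giving /ɹfkofshuw/.
Under (C)V(C), the unsyllabifiable consonants are /ɹ/, /f/, /s/ (at most one coda consonant is licensed; onsets are limited to one consonant).
Inserting the epenthetic vowel yields /ɹ/ → /ɹo/, /f/ → /fo/, /s/ → /su/.

ɹofokofsuhuw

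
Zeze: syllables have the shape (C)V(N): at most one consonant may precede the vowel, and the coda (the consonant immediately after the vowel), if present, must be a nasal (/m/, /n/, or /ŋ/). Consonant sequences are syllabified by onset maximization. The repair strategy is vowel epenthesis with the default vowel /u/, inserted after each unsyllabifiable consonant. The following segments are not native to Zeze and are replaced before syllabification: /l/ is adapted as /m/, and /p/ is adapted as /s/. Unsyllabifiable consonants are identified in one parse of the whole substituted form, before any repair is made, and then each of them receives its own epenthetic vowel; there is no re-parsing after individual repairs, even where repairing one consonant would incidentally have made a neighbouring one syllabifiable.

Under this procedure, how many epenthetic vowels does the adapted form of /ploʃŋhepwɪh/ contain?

5

After substitution the input is /smoʃŋheswɪh/.
The unsyllabifiable consonants are /s/, /ʃ/, /ŋ/, /s/, /h/; each receives one epenthetic vowel.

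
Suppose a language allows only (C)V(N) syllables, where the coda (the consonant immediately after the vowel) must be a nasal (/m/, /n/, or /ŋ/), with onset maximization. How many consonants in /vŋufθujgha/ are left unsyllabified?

4

The consonants /v/, /f/, /j/, /g/ cannot be parsed into a legal (C)V(N) syllable (only a nasal (/m/, /n/, or /ŋ/) is licensed in coda position; onsets are limited to one consonant).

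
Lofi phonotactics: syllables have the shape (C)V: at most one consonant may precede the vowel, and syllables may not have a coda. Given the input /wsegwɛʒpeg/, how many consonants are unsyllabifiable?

4

Under (C)V, the unsyllabifiable consonants are /w/, /g/, /ʒ/, /g/ (no codas are permitted; onsets are limited to one consonant).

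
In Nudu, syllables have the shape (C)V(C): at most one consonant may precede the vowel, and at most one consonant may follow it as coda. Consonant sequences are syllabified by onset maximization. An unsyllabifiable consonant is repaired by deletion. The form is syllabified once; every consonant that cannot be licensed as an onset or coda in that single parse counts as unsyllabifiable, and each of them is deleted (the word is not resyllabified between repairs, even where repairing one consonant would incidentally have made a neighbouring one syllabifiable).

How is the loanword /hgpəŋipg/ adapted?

pəŋip

Under (C)V(C), the unsyllabifiable consonants are /h/, /g/, /g/ (at most one coda consonant is licensed; onsets are limited to one consonant).
Deleting the stranded consonants removes /h/, /g/, /g/.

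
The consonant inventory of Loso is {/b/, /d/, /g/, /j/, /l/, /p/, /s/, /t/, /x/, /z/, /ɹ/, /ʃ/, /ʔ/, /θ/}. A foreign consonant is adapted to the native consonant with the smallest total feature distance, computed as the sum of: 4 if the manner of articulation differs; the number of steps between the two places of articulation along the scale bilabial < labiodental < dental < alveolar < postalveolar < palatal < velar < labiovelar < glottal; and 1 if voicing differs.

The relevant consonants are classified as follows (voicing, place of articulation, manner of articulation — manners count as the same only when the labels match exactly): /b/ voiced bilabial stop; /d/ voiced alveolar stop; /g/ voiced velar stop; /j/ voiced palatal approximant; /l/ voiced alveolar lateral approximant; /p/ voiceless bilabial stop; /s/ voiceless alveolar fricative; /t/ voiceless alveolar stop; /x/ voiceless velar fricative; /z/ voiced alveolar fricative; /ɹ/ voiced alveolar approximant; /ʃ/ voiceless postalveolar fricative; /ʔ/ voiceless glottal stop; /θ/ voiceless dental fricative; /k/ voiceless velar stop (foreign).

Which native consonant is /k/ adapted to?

/g/ is closest: same manner (stop), place distance 0 (velar→velar), voicing differs (+1); total 1. Next closest is /ʔ/ at distance 2.

g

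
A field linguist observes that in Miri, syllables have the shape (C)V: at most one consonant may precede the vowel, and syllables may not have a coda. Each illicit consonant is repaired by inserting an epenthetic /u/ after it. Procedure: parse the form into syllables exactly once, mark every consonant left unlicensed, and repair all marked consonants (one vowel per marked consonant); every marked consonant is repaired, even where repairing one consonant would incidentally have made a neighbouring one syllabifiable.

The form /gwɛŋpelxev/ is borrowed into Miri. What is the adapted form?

guwɛŋupeluxevu

Syllabifying with onset maximization leaves /g/, /ŋ/, /l/, /v/ stranded (no codas are permitted; onsets are limited to one consonant).
Inserting the epenthetic vowel yields /g/ → /gu/, /ŋ/ → /ŋu/, /l/ → /lu/, /v/ → /vu/.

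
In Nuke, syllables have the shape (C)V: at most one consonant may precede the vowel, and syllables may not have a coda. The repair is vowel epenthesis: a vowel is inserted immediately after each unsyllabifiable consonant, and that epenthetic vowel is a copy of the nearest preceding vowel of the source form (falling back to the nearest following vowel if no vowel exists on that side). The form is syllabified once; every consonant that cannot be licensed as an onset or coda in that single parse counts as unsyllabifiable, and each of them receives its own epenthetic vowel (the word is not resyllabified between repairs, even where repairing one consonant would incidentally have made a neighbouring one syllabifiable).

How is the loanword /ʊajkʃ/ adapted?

ʊajakaʃa

The consonants /j/, /k/, /ʃ/ cannot be parsed into a legal (C)V syllable (no codas are permitted; onsets are limited to one consonant).
Inserting the epenthetic vowel yields /j/ → /ja/, /k/ → /ka/, /ʃ/ → /ʃa/.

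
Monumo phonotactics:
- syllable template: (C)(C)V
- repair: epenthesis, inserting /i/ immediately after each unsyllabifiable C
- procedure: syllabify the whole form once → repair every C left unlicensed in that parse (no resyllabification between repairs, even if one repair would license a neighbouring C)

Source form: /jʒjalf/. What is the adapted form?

Under (C)(C)V, the unsyllabifiable consonants are /j/, /l/, /f/ (no codas are permitted; onsets may contain at most 2 consonants).
Inserting the epenthetic vowel yields /j/ → /ji/, /l/ → /li/, /f/ → /fi/.

jiʒjalifi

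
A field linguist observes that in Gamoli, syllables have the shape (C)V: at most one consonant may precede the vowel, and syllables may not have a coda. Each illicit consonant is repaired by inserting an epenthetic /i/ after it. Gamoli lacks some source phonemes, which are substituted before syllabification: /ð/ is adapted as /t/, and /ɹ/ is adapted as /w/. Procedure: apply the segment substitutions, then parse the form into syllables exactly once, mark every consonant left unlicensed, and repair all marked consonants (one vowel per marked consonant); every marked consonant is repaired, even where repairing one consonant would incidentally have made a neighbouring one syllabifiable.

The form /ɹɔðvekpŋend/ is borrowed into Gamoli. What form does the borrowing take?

Substitution: /ɹ/ → /w/, /ð/ → /t/, giving /wɔtvekpŋend/.
The consonants /t/, /k/, /p/, /n/, /d/ cannot be parsed into a legal (C)V syllable (no codas are permitted; onsets are limited to one consonant).
Inserting the epenthetic vowel yields /t/ → /ti/, /k/ → /ki/, /p/ → /pi/, /n/ → /ni/, /d/ → /di/.

wɔtivekipiŋenidi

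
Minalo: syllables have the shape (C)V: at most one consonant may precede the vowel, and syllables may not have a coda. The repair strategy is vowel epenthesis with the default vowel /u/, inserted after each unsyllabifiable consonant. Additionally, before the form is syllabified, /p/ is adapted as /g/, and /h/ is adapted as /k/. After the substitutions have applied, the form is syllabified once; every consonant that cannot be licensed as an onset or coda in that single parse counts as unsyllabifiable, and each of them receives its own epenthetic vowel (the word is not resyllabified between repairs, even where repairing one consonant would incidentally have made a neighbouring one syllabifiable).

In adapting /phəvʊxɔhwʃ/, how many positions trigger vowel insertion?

After substitution the input is /gkəvʊxɔkwʃ/.
The unsyllabifiable consonants are /g/, /k/, /w/, /ʃ/; each receives one epenthetic vowel.

4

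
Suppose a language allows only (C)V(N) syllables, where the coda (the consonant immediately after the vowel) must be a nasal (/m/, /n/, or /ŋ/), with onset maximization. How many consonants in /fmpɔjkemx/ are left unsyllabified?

4

The consonants /f/, /m/, /j/, /x/ cannot be parsed into a legal (C)V(N) syllable (only a nasal (/m/, /n/, or /ŋ/) is licensed in coda position; onsets are limited to one consonant).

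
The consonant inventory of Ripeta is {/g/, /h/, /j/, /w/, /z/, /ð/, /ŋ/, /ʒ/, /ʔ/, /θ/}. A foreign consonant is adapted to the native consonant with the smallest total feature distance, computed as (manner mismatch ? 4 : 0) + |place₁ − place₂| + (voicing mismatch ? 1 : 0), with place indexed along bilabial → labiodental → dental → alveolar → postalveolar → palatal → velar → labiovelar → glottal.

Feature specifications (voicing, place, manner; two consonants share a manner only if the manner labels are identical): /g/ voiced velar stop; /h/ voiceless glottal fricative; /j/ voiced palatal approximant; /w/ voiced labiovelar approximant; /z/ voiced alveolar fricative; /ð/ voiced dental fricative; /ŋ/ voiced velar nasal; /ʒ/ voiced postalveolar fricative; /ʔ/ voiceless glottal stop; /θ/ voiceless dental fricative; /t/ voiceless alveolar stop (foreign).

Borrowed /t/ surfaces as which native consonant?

g

/g/ is closest: same manner (stop), place distance 3 (alveolar→velar), voicing differs (+1); total 4. Next closest is /z/ at distance 5.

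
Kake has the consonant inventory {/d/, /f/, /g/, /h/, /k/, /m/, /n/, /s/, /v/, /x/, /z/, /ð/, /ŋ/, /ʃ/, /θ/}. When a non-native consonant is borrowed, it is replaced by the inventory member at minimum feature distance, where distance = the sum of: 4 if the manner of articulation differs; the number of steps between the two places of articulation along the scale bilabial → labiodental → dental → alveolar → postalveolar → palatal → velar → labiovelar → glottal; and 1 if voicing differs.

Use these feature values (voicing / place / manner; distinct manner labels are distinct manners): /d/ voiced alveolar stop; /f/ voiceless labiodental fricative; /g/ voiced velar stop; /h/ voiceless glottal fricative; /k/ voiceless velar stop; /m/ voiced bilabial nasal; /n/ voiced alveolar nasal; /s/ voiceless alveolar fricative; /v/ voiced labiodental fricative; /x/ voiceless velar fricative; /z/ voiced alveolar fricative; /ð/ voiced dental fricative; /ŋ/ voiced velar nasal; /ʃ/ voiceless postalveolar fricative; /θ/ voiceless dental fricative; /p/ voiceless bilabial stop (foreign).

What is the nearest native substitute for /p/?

/d/ is closest: same manner (stop), place distance 3 (bilabial→alveolar), voicing differs (+1); total 4. Next closest is /f/ at distance 5.

d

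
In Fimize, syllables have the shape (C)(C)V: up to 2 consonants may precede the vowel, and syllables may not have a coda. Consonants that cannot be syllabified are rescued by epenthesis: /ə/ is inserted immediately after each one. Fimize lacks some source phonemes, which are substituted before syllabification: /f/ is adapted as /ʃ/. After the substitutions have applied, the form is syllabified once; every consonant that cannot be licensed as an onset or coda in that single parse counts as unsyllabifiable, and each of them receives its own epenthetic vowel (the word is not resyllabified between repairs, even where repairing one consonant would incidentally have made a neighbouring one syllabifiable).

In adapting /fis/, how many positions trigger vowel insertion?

1

After substitution the input is /ʃis/.
The unsyllabifiable consonants are /s/; each receives one epenthetic vowel.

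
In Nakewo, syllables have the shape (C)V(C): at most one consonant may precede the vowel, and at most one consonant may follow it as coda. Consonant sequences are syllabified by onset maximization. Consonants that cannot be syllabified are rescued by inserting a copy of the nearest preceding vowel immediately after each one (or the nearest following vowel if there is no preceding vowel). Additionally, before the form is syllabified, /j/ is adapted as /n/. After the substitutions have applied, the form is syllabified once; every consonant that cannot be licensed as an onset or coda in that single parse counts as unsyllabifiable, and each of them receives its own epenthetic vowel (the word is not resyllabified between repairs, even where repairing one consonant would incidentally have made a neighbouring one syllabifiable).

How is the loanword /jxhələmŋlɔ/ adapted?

Substitution: /j/ → /n/, giving /nxhələmŋlɔ/.
Under (C)V(C), the unsyllabifiable consonants are /n/, /x/, /ŋ/ (at most one coda consonant is licensed; onsets are limited to one consonant).
Inserting the epenthetic vowel yields /n/ → /nə/, /x/ → /xə/, /ŋ/ → /ŋə/.

nəxəhələmŋəlɔ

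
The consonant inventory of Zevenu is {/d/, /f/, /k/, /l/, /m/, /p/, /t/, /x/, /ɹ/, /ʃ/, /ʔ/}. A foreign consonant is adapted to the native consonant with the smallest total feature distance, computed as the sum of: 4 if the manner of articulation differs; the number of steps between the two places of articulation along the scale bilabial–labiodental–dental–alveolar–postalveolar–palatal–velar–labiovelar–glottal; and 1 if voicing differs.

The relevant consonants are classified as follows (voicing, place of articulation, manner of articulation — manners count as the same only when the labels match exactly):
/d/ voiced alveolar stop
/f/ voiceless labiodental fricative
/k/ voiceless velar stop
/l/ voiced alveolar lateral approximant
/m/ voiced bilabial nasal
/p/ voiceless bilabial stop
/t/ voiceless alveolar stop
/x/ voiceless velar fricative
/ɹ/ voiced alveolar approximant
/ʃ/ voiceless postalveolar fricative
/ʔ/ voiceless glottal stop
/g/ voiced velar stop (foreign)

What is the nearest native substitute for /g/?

k

/k/ is closest: same manner (stop), place distance 0 (velar→velar), voicing differs (+1); total 1. Next closest is /d/ at distance 3.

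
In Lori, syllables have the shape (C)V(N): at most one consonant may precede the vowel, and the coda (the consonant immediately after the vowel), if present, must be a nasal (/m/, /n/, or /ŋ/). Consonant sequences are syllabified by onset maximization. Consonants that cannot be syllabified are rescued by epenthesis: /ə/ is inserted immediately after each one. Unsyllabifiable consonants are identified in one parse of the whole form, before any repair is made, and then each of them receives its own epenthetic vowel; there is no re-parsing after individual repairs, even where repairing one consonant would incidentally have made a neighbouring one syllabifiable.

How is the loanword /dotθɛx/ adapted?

Under (C)V(N), the unsyllabifiable consonants are /t/, /x/ (only a nasal (/m/, /n/, or /ŋ/) is licensed in coda position; onsets are limited to one consonant).
Inserting the epenthetic vowel yields /t/ → /tə/, /x/ → /xə/.

dotəθɛxə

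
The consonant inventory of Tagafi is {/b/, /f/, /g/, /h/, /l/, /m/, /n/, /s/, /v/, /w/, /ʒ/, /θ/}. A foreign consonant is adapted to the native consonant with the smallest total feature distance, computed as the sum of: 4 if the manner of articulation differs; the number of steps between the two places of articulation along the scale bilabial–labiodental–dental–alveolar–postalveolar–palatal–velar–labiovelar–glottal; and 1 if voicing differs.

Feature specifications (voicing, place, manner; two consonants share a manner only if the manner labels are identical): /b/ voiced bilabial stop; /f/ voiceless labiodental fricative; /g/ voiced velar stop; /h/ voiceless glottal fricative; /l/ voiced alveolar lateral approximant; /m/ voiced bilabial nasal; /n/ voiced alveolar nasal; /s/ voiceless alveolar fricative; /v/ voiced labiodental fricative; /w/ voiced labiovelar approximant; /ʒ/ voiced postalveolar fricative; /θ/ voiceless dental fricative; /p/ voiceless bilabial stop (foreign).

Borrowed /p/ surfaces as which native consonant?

/b/ is closest: same manner (stop), place distance 0 (bilabial→bilabial), voicing differs (+1); total 1. Next closest is /f/ at distance 5.

b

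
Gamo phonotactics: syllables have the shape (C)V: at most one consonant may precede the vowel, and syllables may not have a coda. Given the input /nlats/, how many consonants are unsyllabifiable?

3

Syllabifying with onset maximization leaves /n/, /t/, /s/ stranded (no codas are permitted; onsets are limited to one consonant).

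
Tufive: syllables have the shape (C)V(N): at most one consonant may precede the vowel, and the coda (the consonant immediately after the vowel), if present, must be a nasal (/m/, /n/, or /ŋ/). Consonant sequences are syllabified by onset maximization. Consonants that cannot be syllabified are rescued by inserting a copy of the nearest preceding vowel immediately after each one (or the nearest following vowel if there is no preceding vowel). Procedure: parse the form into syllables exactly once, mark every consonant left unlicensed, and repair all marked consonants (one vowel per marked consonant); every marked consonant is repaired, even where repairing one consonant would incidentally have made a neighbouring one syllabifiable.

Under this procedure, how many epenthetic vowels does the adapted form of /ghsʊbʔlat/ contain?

The unsyllabifiable consonants are /g/, /h/, /b/, /ʔ/, /t/; each receives one epenthetic vowel.

5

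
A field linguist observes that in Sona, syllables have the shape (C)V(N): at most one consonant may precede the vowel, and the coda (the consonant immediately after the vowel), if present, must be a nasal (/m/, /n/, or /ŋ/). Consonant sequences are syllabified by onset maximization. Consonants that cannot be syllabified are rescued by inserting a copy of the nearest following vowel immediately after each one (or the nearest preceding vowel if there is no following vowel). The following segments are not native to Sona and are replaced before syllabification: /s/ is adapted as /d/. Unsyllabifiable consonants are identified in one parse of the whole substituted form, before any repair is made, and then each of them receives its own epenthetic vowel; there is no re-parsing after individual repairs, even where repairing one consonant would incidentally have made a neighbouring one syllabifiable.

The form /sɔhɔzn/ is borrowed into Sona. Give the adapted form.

dɔhɔzɔnɔ

Substitution: /s/ → /d/, giving /dɔhɔzn/.
The consonants /z/, /n/ cannot be parsed into a legal (C)V(N) syllable (only a nasal (/m/, /n/, or /ŋ/) is licensed in coda position; onsets are limited to one consonant).
Inserting the epenthetic vowel yields /z/ → /zɔ/, /n/ → /nɔ/.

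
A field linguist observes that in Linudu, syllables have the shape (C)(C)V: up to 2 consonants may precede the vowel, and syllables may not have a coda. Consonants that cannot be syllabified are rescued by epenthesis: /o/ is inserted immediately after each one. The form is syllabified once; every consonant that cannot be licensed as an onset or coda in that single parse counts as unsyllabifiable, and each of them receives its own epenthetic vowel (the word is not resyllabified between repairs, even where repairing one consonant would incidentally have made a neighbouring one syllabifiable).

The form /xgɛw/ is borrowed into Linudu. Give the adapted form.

xgɛwo

Under (C)(C)V, the unsyllabifiable consonants are /w/ (no codas are permitted; onsets may contain at most 2 consonants).
Inserting the epenthetic vowel yields /w/ → /wo/.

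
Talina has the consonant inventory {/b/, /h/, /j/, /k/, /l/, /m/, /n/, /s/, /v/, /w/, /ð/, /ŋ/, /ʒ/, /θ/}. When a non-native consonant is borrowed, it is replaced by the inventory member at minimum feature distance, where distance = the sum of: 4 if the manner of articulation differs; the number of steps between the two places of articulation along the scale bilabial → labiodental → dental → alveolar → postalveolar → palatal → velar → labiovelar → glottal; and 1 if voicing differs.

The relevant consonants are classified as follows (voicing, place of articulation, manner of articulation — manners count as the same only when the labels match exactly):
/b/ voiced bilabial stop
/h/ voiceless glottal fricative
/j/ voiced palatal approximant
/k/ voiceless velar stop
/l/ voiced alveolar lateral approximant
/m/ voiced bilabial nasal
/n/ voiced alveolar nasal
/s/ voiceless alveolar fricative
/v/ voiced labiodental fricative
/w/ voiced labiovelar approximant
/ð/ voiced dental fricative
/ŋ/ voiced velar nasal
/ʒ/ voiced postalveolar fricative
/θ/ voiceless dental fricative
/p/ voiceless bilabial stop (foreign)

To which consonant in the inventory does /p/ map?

/b/ is closest: same manner (stop), place distance 0 (bilabial→bilabial), voicing differs (+1); total 1. Next closest is /m/ at distance 5.

b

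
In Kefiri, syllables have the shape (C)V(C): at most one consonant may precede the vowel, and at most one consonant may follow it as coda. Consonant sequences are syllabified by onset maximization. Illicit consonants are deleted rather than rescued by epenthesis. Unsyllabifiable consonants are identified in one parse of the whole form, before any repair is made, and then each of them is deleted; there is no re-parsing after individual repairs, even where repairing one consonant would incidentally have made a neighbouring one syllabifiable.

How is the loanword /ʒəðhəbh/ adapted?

ʒəðhəb

Syllabifying with onset maximization leaves /h/ stranded (at most one coda consonant is licensed; onsets are limited to one consonant).
Deletion applies to /h/.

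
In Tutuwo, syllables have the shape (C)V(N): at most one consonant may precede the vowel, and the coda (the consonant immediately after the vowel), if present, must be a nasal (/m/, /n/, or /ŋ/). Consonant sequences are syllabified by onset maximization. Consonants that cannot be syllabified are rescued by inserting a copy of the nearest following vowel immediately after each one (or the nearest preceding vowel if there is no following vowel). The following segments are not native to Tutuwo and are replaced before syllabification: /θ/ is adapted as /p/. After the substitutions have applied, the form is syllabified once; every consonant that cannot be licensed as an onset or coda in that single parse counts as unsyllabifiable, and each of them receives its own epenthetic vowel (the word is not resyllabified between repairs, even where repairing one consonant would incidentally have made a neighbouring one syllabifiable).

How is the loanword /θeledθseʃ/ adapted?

peledepeseʃe

Substitution: /θ/ → /p/, giving /peledpseʃ/.
The consonants /d/, /p/, /ʃ/ cannot be parsed into a legal (C)V(N) syllable (only a nasal (/m/, /n/, or /ŋ/) is licensed in coda position; onsets are limited to one consonant).
Each unlicensed consonant becomes the onset of a new syllable: /d/ → /de/, /p/ → /pe/, /ʃ/ → /ʃe/.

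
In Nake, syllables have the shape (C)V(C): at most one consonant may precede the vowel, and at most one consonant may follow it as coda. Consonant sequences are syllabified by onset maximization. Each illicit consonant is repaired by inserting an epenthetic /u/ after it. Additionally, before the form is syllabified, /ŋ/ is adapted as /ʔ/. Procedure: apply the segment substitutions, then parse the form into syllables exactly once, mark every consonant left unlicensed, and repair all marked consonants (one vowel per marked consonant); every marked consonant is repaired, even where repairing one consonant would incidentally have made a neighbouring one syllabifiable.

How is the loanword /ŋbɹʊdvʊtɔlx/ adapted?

ʔubuɹʊdvʊtɔlxu

Substitution: /ŋ/ → /ʔ/, giving /ʔbɹʊdvʊtɔlx/.
Syllabifying with onset maximization leaves /ʔ/, /b/, /x/ stranded (at most one coda consonant is licensed; onsets are limited to one consonant).
Each unlicensed consonant becomes the onset of a new syllable: /ʔ/ → /ʔu/, /b/ → /bu/, /x/ → /xu/.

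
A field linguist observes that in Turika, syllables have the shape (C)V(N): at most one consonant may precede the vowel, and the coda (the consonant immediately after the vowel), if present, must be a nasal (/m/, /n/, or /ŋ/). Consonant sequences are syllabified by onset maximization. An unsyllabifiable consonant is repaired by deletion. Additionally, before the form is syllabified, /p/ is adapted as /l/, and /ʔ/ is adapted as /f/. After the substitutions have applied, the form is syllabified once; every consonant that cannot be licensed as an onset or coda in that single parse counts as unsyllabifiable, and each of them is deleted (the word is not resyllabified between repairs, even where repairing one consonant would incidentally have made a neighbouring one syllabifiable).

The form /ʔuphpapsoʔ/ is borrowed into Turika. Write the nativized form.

Substitution: /ʔ/ → /f/, /p/ → /l/, giving /fulhlalsof/.
Under (C)V(N), the unsyllabifiable consonants are /l/, /h/, /l/, /f/ (only a nasal (/m/, /n/, or /ŋ/) is licensed in coda position; onsets are limited to one consonant).
Deleting the stranded consonants removes /l/, /h/, /l/, /f/.

fulaso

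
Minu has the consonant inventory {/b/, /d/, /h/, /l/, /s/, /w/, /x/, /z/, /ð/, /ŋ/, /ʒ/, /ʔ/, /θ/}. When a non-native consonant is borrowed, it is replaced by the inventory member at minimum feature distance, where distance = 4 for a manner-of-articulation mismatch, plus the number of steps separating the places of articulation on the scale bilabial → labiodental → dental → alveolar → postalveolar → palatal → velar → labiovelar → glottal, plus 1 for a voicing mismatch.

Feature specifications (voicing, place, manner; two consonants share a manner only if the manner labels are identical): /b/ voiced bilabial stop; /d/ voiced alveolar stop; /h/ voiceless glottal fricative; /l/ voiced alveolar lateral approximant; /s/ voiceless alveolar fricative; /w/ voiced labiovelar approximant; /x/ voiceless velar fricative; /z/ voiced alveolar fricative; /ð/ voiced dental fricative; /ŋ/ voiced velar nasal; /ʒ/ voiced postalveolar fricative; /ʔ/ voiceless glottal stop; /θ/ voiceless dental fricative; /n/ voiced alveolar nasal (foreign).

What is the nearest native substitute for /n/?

/ŋ/ is closest: same manner (nasal), place distance 3 (alveolar→velar), same voicing; total 3. Next closest is /d/ at distance 4.

ŋ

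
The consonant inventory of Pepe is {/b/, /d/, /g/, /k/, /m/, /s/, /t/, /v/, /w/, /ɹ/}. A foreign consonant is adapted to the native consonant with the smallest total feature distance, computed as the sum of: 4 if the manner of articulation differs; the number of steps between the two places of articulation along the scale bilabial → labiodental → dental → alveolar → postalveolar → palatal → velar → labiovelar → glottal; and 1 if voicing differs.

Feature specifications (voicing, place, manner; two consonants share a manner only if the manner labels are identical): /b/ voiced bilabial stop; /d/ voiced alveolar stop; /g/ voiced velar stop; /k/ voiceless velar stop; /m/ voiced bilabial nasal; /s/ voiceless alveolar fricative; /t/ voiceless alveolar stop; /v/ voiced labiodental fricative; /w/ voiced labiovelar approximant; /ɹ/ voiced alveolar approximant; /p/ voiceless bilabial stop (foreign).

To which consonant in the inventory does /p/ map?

/b/ is closest: same manner (stop), place distance 0 (bilabial→bilabial), voicing differs (+1); total 1. Next closest is /t/ at distance 3.

b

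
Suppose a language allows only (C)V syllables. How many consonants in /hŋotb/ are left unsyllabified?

3

Under (C)V, the unsyllabifiable consonants are /h/, /t/, /b/ (no codas are permitted; onsets are limited to one consonant).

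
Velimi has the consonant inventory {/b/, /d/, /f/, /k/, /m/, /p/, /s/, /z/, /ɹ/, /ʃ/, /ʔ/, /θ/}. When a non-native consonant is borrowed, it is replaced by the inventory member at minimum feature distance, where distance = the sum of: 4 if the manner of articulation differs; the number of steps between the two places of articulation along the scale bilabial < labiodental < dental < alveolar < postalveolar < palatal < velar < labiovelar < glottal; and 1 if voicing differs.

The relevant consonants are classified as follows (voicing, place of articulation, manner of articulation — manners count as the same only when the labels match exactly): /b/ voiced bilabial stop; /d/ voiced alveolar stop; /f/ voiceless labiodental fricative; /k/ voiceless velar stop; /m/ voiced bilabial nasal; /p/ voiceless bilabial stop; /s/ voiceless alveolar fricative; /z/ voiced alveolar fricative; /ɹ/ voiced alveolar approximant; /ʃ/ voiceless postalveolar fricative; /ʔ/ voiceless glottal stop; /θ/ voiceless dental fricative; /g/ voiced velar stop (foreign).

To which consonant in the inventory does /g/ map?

/k/ is closest: same manner (stop), place distance 0 (velar→velar), voicing differs (+1); total 1. Next closest is /d/ at distance 3.

k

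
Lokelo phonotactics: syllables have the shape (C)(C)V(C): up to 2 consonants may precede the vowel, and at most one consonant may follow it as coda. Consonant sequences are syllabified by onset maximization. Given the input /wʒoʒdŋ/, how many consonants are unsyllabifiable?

The consonants /d/, /ŋ/ cannot be parsed into a legal (C)(C)V(C) syllable (at most one coda consonant is licensed; onsets may contain at most 2 consonants).

2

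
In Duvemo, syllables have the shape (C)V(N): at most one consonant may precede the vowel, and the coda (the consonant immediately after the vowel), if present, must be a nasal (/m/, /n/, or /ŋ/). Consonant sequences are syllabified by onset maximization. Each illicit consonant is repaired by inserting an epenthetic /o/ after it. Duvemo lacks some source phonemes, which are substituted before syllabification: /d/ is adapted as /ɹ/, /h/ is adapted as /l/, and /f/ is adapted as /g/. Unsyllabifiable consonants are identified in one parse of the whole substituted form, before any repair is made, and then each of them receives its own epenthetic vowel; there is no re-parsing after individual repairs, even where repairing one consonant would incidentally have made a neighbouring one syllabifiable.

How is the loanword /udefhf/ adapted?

Substitution: /d/ → /ɹ/, /f/ → /g/, /h/ → /l/, giving /uɹeglg/.
The consonants /g/, /l/, /g/ cannot be parsed into a legal (C)V(N) syllable (only a nasal (/m/, /n/, or /ŋ/) is licensed in coda position; onsets are limited to one consonant).
Inserting the epenthetic vowel yields /g/ → /go/, /l/ → /lo/, /g/ → /go/.

uɹegologo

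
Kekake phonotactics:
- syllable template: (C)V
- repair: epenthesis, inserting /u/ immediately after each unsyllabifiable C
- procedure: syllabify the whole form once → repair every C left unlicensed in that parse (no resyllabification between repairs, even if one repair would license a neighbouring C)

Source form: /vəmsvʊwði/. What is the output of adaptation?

vəmusuvʊwuði

Syllabifying with onset maximization leaves /m/, /s/, /w/ stranded (no codas are permitted; onsets are limited to one consonant).
Each unlicensed consonant becomes the onset of a new syllable: /m/ → /mu/, /s/ → /su/, /w/ → /wu/.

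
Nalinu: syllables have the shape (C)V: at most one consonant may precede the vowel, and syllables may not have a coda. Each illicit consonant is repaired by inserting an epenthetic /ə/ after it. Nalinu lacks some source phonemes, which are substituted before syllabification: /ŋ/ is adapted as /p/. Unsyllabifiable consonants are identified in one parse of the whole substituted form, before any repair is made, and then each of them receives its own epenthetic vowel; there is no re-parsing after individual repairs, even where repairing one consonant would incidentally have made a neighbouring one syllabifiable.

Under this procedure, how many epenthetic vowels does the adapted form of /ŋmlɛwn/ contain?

4

After substitution the input is /pmlɛwn/.
The unsyllabifiable consonants are /p/, /m/, /w/, /n/; each receives one epenthetic vowel.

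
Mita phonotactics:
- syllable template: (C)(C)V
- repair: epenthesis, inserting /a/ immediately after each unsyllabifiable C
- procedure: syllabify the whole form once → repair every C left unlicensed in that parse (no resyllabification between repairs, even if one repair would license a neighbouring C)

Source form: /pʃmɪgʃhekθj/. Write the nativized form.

Under (C)(C)V, the unsyllabifiable consonants are /p/, /g/, /k/, /θ/, /j/ (no codas are permitted; onsets may contain at most 2 consonants).
Each unlicensed consonant becomes the onset of a new syllable: /p/ → /pa/, /g/ → /ga/, /k/ → /ka/, /θ/ → /θa/, /j/ → /ja/.

paʃmɪgaʃhekaθaja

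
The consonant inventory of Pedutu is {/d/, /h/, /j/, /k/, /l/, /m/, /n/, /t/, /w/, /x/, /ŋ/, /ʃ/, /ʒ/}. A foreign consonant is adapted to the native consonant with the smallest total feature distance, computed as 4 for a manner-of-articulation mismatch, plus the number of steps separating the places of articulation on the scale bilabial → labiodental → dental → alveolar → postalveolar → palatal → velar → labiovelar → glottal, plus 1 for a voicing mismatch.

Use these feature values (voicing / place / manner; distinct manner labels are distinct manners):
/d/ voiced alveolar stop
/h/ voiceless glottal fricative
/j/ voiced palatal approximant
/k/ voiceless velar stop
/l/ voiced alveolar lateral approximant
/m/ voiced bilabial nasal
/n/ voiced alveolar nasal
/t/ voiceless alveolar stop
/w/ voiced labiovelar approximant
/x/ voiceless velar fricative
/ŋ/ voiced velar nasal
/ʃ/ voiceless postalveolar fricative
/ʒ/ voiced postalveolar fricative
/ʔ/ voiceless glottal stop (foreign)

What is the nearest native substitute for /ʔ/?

k

/k/ is closest: same manner (stop), place distance 2 (glottal→velar), same voicing; total 2. Next closest is /h/ at distance 4.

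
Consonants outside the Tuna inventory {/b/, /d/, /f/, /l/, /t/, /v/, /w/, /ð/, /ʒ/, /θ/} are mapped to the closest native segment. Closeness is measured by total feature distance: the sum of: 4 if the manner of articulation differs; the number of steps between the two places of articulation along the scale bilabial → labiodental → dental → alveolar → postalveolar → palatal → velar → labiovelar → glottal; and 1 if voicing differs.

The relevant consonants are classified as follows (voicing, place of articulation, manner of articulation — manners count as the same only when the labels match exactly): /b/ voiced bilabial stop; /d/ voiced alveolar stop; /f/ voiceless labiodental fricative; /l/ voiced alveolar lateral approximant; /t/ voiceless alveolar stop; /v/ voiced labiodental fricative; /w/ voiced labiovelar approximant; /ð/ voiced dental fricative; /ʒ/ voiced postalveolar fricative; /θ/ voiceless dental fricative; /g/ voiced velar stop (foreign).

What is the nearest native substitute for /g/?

d

/d/ is closest: same manner (stop), place distance 3 (velar→alveolar), same voicing; total 3. Next closest is /t/ at distance 4.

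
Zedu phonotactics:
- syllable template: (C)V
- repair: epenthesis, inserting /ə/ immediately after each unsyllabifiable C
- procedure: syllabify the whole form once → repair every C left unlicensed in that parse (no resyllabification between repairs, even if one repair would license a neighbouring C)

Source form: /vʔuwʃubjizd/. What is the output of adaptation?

vəʔuwəʃubəjizədə

Syllabifying with onset maximization leaves /v/, /w/, /b/, /z/, /d/ stranded (no codas are permitted; onsets are limited to one consonant).
Inserting the epenthetic vowel yields /v/ → /və/, /w/ → /wə/, /b/ → /bə/, /z/ → /zə/, /d/ → /də/.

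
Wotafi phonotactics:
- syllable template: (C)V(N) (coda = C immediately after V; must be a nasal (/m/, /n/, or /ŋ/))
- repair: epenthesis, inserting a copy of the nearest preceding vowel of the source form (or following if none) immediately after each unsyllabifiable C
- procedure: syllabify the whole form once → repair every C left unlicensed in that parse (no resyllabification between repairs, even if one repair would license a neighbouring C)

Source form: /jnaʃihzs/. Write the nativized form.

Under (C)V(N), the unsyllabifiable consonants are /j/, /h/, /z/, /s/ (only a nasal (/m/, /n/, or /ŋ/) is licensed in coda position; onsets are limited to one consonant).
Epenthesis after each stranded consonant: /j/ → /ja/, /h/ → /hi/, /z/ → /zi/, /s/ → /si/.

janaʃihizisi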